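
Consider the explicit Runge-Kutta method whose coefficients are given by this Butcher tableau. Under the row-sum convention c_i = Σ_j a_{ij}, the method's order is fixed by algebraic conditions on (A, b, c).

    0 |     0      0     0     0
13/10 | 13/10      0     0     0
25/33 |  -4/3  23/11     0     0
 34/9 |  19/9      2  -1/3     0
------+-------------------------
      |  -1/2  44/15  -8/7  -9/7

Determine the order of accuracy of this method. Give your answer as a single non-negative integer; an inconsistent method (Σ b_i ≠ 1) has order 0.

0

b = (-1/2, 44/15, -8/7, -9/7)
c = (0, 13/10, 25/33, 34/9)
Ac = (0, 0, 299/110, 1162/495)
Σ b_i: (-1/2)·1 + 44/15·1 + (-8/7)·1 + (-9/7)·1 = 1/210 ≠ 1 ⇒ order 0.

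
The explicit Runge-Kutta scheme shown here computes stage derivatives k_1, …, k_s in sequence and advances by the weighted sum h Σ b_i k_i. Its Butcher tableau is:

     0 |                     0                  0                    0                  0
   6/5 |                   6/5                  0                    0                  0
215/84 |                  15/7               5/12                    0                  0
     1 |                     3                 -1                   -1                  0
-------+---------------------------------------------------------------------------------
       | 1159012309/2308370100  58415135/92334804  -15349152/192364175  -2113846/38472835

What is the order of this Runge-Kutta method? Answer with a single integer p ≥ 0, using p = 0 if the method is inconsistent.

b = (1159012309/2308370100, 58415135/92334804, -15349152/192364175, -2113846/38472835)
c = (0, 6/5, 215/84, 1)
Ac = (0, 0, 1/2, -1579/420)
Σ b_i: 1159012309/2308370100·1 + 58415135/92334804·1 + (-15349152/192364175)·1 + (-2113846/38472835)·1 = 1 ✓
b·c: 58415135/92334804·6/5 + (-15349152/192364175)·215/84 + (-2113846/38472835)·1 = 1/2 ✓
b·c²: 58415135/92334804·36/25 + (-15349152/192364175)·46225/7056 + (-2113846/38472835)·1 = 1/3 ✓
b·Ac: (-15349152/192364175)·1/2 + (-2113846/38472835)·(-1579/420) = 1/6 ✓
b·c³: 58415135/92334804·216/125 + (-15349152/192364175)·9938375/592704 + (-2113846/38472835)·1 = -7263535369/24237886050 ≠ 1/4 ⇒ order 3.
b·(c∘Ac): (-15349152/192364175)·215/168 + (-2113846/38472835)·(-1579/420) = 120552071/1154185050 ≠ 1/8
b·Ac²: (-15349152/192364175)·3/5 + (-2113846/38472835)·(-1409641/176400) = 1517058937/3878061768 ≠ 1/12
b·A²c: (-2113846/38472835)·(-1/2) = 1056923/38472835 ≠ 1/24

3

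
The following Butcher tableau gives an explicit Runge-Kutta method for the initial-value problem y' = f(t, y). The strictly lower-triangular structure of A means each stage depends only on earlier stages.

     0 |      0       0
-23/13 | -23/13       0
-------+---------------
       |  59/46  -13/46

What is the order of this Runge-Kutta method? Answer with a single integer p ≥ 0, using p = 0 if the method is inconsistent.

2

b = (59/46, -13/46)
c = (0, -23/13)
Σ b_i: 59/46·1 + (-13/46)·1 = 1 ✓
b·c: (-13/46)·(-23/13) = 1/2 ✓; 2 stages ⇒ order 2.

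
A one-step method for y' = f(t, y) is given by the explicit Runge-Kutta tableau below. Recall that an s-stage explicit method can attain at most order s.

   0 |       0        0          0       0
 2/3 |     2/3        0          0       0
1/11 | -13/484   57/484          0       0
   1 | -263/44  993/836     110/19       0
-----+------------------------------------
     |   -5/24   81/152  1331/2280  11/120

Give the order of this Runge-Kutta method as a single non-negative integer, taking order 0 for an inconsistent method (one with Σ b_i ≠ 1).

4

b = (-5/24, 81/152, 1331/2280, 11/120)
c = (0, 2/3, 1/11, 1)
Ac = (0, 0, 19/242, 29/22)
Σ b_i: (-5/24)·1 + 81/152·1 + 1331/2280·1 + 11/120·1 = 1 ✓
b·c: 81/152·2/3 + 1331/2280·1/11 + 11/120·1 = 1/2 ✓
b·c²: 81/152·4/9 + 1331/2280·1/121 + 11/120·1 = 1/3 ✓
b·Ac: 1331/2280·19/242 + 11/120·29/22 = 1/6 ✓
b·c³: 81/152·8/27 + 1331/2280·1/1331 + 11/120·1 = 1/4 ✓
b·(c∘Ac): 1331/2280·19/2662 + 11/120·29/22 = 1/8 ✓
b·Ac²: 1331/2280·19/363 + 11/120·19/33 = 1/12 ✓
b·A²c: 11/120·5/11 = 1/24 ✓; 4 stages ⇒ order 4.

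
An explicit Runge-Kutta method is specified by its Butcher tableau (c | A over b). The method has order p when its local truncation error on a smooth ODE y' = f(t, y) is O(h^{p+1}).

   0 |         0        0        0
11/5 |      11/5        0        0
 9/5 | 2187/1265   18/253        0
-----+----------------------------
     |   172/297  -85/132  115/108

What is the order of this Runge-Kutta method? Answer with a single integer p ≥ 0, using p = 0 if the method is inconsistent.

3

b = (172/297, -85/132, 115/108)
c = (0, 11/5, 9/5)
Ac = (0, 0, 18/115)
Σ b_i: 172/297·1 + (-85/132)·1 + 115/108·1 = 1 ✓
b·c: (-85/132)·11/5 + 115/108·9/5 = 1/2 ✓
b·c²: (-85/132)·121/25 + 115/108·81/25 = 1/3 ✓
b·Ac: 115/108·18/115 = 1/6 ✓; 3 stages ⇒ order 3.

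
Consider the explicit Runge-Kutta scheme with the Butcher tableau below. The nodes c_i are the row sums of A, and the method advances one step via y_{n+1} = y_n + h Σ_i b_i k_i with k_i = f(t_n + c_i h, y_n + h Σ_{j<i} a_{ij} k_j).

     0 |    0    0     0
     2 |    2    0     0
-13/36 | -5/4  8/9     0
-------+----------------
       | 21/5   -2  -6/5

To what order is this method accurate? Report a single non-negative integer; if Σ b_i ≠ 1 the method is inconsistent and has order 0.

1

b = (21/5, -2, -6/5)
c = (0, 2, -13/36)
Ac = (0, 0, 16/9)
Σ b_i: 21/5·1 + (-2)·1 + (-6/5)·1 = 1 ✓
b·c: (-2)·2 + (-6/5)·(-13/36) = -107/30 ≠ 1/2 ⇒ order 1.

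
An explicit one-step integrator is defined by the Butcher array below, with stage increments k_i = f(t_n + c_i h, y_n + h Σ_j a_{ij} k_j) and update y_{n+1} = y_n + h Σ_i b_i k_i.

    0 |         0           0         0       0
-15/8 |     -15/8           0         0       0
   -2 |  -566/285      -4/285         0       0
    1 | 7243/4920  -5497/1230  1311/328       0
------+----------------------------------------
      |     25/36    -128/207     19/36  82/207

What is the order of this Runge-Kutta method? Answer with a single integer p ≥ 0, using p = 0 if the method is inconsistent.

4

b = (25/36, -128/207, 19/36, 82/207)
c = (0, -15/8, -2, 1)
Ac = (0, 0, 1/38, 253/656)
Σ b_i: 25/36·1 + (-128/207)·1 + 19/36·1 + 82/207·1 = 1 ✓
b·c: (-128/207)·(-15/8) + 19/36·(-2) + 82/207·1 = 1/2 ✓
b·c²: (-128/207)·225/64 + 19/36·4 + 82/207·1 = 1/3 ✓
b·Ac: 19/36·1/38 + 82/207·253/656 = 1/6 ✓
b·c³: (-128/207)·(-3375/512) + 19/36·(-8) + 82/207·1 = 1/4 ✓
b·(c∘Ac): 19/36·(-1/19) + 82/207·253/656 = 1/8 ✓
b·Ac²: 19/36·(-15/304) + 82/207·1449/5248 = 1/12 ✓
b·A²c: 82/207·69/656 = 1/24 ✓; 4 stages ⇒ order 4.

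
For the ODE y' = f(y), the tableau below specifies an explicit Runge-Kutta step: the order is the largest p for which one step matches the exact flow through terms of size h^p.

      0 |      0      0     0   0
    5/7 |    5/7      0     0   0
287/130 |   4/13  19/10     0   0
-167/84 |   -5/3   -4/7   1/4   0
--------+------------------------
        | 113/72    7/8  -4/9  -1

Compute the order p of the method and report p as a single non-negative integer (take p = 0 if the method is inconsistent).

1

b = (113/72, 7/8, -4/9, -1)
c = (0, 5/7, 287/130, -167/84)
Ac = (0, 0, 19/14, 3663/25480)
Σ b_i: 113/72·1 + 7/8·1 + (-4/9)·1 + (-1)·1 = 1 ✓
b·c: 7/8·5/7 + (-4/9)·287/130 + (-1)·(-167/84) = 53461/32760 ≠ 1/2 ⇒ order 1.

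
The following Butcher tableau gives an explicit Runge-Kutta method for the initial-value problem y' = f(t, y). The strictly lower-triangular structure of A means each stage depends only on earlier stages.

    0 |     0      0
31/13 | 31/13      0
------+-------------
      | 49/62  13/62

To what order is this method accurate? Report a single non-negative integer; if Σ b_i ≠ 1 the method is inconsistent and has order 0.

b = (49/62, 13/62)
c = (0, 31/13)
Σ b_i: 49/62·1 + 13/62·1 = 1 ✓
b·c: 13/62·31/13 = 1/2 ✓; 2 stages ⇒ order 2.

2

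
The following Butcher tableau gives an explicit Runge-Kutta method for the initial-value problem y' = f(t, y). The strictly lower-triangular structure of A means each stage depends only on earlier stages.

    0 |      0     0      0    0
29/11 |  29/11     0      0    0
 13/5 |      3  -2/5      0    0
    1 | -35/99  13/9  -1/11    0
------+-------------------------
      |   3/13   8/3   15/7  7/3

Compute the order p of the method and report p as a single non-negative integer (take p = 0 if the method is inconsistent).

0

b = (3/13, 8/3, 15/7, 7/3)
c = (0, 29/11, 13/5, 1)
Ac = (0, 0, -58/55, 1768/495)
Σ b_i: 3/13·1 + 8/3·1 + 15/7·1 + 7/3·1 = 671/91 ≠ 1 ⇒ order 0.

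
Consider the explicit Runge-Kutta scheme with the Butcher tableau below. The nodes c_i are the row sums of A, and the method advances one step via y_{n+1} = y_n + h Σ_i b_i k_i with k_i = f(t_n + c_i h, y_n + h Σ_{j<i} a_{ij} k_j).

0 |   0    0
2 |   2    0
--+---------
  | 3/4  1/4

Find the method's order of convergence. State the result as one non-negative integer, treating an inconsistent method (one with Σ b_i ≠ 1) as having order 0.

2

b = (3/4, 1/4)
c = (0, 2)
Σ b_i: 3/4·1 + 1/4·1 = 1 ✓
b·c: 1/4·2 = 1/2 ✓; 2 stages ⇒ order 2.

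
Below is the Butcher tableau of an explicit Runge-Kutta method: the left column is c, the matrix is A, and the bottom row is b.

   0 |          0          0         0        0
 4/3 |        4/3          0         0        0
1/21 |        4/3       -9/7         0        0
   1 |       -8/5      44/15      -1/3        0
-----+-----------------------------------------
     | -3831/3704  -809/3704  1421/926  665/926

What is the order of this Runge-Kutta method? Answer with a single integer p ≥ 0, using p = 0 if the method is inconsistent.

b = (-3831/3704, -809/3704, 1421/926, 665/926)
c = (0, 4/3, 1/21, 1)
Ac = (0, 0, -12/7, 409/105)
Σ b_i: (-3831/3704)·1 + (-809/3704)·1 + 1421/926·1 + 665/926·1 = 1 ✓
b·c: (-809/3704)·4/3 + 1421/926·1/21 + 665/926·1 = 1/2 ✓
b·c²: (-809/3704)·16/9 + 1421/926·1/441 + 665/926·1 = 1/3 ✓
b·Ac: 1421/926·(-12/7) + 665/926·409/105 = 1/6 ✓
b·c³: (-809/3704)·64/27 + 1421/926·1/9261 + 665/926·1 = 5851/29169 ≠ 1/4 ⇒ order 3.
b·(c∘Ac): 1421/926·(-4/49) + 665/926·409/105 = 7423/2778 ≠ 1/8
b·Ac²: 1421/926·(-16/7) + 665/926·11497/2205 = 13819/58338 ≠ 1/12
b·A²c: 665/926·4/7 = 190/463 ≠ 1/24

3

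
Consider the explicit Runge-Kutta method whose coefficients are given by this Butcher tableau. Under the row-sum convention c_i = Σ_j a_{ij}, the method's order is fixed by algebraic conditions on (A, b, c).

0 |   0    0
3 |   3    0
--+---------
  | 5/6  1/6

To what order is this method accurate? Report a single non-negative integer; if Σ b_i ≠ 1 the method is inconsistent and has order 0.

b = (5/6, 1/6)
c = (0, 3)
Σ b_i: 5/6·1 + 1/6·1 = 1 ✓
b·c: 1/6·3 = 1/2 ✓; 2 stages ⇒ order 2.

2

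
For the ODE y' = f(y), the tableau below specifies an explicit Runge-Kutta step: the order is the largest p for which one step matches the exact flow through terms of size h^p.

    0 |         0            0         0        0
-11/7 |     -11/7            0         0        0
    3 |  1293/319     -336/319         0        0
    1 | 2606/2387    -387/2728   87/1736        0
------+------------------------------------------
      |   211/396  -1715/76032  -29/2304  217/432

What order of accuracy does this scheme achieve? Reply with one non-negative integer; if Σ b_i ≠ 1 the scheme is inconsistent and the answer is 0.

4

b = (211/396, -1715/76032, -29/2304, 217/432)
c = (0, -11/7, 3, 1)
Ac = (0, 0, 48/29, 81/217)
Σ b_i: 211/396·1 + (-1715/76032)·1 + (-29/2304)·1 + 217/432·1 = 1 ✓
b·c: (-1715/76032)·(-11/7) + (-29/2304)·3 + 217/432·1 = 1/2 ✓
b·c²: (-1715/76032)·121/49 + (-29/2304)·9 + 217/432·1 = 1/3 ✓
b·Ac: (-29/2304)·48/29 + 217/432·81/217 = 1/6 ✓
b·c³: (-1715/76032)·(-1331/343) + (-29/2304)·27 + 217/432·1 = 1/4 ✓
b·(c∘Ac): (-29/2304)·144/29 + 217/432·81/217 = 1/8 ✓
b·Ac²: (-29/2304)·(-528/203) + 217/432·153/1519 = 1/12 ✓
b·A²c: 217/432·18/217 = 1/24 ✓; 4 stages ⇒ order 4.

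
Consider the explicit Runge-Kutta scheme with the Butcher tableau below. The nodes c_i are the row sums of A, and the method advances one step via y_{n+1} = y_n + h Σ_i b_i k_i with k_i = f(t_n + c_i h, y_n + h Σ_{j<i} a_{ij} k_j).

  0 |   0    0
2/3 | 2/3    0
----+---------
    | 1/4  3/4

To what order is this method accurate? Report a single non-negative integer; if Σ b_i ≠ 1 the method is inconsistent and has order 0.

2

b = (1/4, 3/4)
c = (0, 2/3)
Σ b_i: 1/4·1 + 3/4·1 = 1 ✓
b·c: 3/4·2/3 = 1/2 ✓; 2 stages ⇒ order 2.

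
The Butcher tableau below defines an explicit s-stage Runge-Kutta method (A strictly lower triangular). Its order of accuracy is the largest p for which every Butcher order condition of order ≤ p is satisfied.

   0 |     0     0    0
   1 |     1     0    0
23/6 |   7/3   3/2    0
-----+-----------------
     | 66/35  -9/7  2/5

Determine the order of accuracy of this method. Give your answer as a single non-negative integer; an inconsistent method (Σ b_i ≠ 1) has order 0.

b = (66/35, -9/7, 2/5)
c = (0, 1, 23/6)
Ac = (0, 0, 3/2)
Σ b_i: 66/35·1 + (-9/7)·1 + 2/5·1 = 1 ✓
b·c: (-9/7)·1 + 2/5·23/6 = 26/105 ≠ 1/2 ⇒ order 1.

1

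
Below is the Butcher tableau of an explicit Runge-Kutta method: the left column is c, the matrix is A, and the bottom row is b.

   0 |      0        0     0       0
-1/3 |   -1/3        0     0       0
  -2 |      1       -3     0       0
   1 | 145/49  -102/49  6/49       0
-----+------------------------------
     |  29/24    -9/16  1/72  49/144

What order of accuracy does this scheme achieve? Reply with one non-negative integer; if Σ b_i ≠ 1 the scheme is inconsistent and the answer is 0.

b = (29/24, -9/16, 1/72, 49/144)
c = (0, -1/3, -2, 1)
Ac = (0, 0, 1, 22/49)
Σ b_i: 29/24·1 + (-9/16)·1 + 1/72·1 + 49/144·1 = 1 ✓
b·c: (-9/16)·(-1/3) + 1/72·(-2) + 49/144·1 = 1/2 ✓
b·c²: (-9/16)·1/9 + 1/72·4 + 49/144·1 = 1/3 ✓
b·Ac: 1/72·1 + 49/144·22/49 = 1/6 ✓
b·c³: (-9/16)·(-1/27) + 1/72·(-8) + 49/144·1 = 1/4 ✓
b·(c∘Ac): 1/72·(-2) + 49/144·22/49 = 1/8 ✓
b·Ac²: 1/72·(-1/3) + 49/144·38/147 = 1/12 ✓
b·A²c: 49/144·6/49 = 1/24 ✓; 4 stages ⇒ order 4.

4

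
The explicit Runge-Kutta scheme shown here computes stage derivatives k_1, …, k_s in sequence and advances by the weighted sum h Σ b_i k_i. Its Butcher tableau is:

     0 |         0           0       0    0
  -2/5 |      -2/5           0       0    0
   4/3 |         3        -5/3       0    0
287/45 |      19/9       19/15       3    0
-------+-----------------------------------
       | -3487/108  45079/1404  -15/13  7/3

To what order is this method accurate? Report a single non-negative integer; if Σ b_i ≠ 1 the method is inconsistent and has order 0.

2

b = (-3487/108, 45079/1404, -15/13, 7/3)
c = (0, -2/5, 4/3, 287/45)
Ac = (0, 0, 2/3, 262/75)
Σ b_i: (-3487/108)·1 + 45079/1404·1 + (-15/13)·1 + 7/3·1 = 1 ✓
b·c: 45079/1404·(-2/5) + (-15/13)·4/3 + 7/3·287/45 = 1/2 ✓
b·c²: 45079/1404·4/25 + (-15/13)·16/9 + 7/3·82369/2025 = 119066/1215 ≠ 1/3 ⇒ order 2.
b·Ac: (-15/13)·2/3 + 7/3·262/75 = 21592/2925 ≠ 1/6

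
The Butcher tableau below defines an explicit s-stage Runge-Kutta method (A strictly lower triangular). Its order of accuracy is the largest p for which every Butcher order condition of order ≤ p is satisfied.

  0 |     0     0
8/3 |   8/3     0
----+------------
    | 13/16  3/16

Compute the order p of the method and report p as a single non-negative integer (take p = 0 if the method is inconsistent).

b = (13/16, 3/16)
c = (0, 8/3)
Σ b_i: 13/16·1 + 3/16·1 = 1 ✓
b·c: 3/16·8/3 = 1/2 ✓; 2 stages ⇒ order 2.

2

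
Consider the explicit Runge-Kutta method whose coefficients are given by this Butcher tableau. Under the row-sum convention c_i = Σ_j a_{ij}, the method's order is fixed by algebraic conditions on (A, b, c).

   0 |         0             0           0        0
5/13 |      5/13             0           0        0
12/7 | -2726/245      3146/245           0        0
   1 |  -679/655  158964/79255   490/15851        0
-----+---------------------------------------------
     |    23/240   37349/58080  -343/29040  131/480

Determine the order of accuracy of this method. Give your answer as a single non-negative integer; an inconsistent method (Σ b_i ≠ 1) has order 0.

4

b = (23/240, 37349/58080, -343/29040, 131/480)
c = (0, 5/13, 12/7, 1)
Ac = (0, 0, 242/49, 108/131)
Σ b_i: 23/240·1 + 37349/58080·1 + (-343/29040)·1 + 131/480·1 = 1 ✓
b·c: 37349/58080·5/13 + (-343/29040)·12/7 + 131/480·1 = 1/2 ✓
b·c²: 37349/58080·25/169 + (-343/29040)·144/49 + 131/480·1 = 1/3 ✓
b·Ac: (-343/29040)·242/49 + 131/480·108/131 = 1/6 ✓
b·c³: 37349/58080·125/2197 + (-343/29040)·1728/343 + 131/480·1 = 1/4 ✓
b·(c∘Ac): (-343/29040)·2904/343 + 131/480·108/131 = 1/8 ✓
b·Ac²: (-343/29040)·1210/637 + 131/480·660/1703 = 1/12 ✓
b·A²c: 131/480·20/131 = 1/24 ✓; 4 stages ⇒ order 4.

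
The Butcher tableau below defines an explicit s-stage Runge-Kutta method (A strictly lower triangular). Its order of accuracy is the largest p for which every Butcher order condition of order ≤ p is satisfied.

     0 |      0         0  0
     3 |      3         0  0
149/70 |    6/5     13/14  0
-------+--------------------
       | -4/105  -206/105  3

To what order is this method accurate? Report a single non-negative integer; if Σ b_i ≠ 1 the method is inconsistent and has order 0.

2

b = (-4/105, -206/105, 3)
c = (0, 3, 149/70)
Ac = (0, 0, 39/14)
Σ b_i: (-4/105)·1 + (-206/105)·1 + 3·1 = 1 ✓
b·c: (-206/105)·3 + 3·149/70 = 1/2 ✓
b·c²: (-206/105)·9 + 3·22201/4900 = -19917/4900 ≠ 1/3 ⇒ order 2.
b·Ac: 3·39/14 = 117/14 ≠ 1/6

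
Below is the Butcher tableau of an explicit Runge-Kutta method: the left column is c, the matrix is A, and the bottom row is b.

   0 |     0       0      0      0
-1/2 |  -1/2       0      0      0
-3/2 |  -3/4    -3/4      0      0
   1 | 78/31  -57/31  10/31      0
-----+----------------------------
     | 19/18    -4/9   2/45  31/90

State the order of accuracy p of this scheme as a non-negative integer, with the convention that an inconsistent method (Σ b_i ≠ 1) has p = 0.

4

b = (19/18, -4/9, 2/45, 31/90)
c = (0, -1/2, -3/2, 1)
Ac = (0, 0, 3/8, 27/62)
Σ b_i: 19/18·1 + (-4/9)·1 + 2/45·1 + 31/90·1 = 1 ✓
b·c: (-4/9)·(-1/2) + 2/45·(-3/2) + 31/90·1 = 1/2 ✓
b·c²: (-4/9)·1/4 + 2/45·9/4 + 31/90·1 = 1/3 ✓
b·Ac: 2/45·3/8 + 31/90·27/62 = 1/6 ✓
b·c³: (-4/9)·(-1/8) + 2/45·(-27/8) + 31/90·1 = 1/4 ✓
b·(c∘Ac): 2/45·(-9/16) + 31/90·27/62 = 1/8 ✓
b·Ac²: 2/45·(-3/16) + 31/90·33/124 = 1/12 ✓
b·A²c: 31/90·15/124 = 1/24 ✓; 4 stages ⇒ order 4.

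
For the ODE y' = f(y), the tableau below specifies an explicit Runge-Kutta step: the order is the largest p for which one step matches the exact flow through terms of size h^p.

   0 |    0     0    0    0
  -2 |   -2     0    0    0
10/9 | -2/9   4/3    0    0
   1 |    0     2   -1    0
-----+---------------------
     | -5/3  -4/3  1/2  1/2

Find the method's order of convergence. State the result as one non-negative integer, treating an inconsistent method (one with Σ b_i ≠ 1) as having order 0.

b = (-5/3, -4/3, 1/2, 1/2)
c = (0, -2, 10/9, 1)
Ac = (0, 0, -8/3, -46/9)
Σ b_i: (-5/3)·1 + (-4/3)·1 + 1/2·1 + 1/2·1 = -2 ≠ 1 ⇒ order 0.

0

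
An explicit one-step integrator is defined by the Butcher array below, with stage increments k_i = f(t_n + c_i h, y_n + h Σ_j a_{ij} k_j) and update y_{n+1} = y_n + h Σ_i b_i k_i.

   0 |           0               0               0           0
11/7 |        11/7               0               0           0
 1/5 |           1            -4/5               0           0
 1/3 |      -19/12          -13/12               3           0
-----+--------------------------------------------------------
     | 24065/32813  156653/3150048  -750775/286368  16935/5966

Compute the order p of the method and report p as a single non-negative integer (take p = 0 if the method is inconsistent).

3

b = (24065/32813, 156653/3150048, -750775/286368, 16935/5966)
c = (0, 11/7, 1/5, 1/3)
Ac = (0, 0, -44/35, -463/420)
Σ b_i: 24065/32813·1 + 156653/3150048·1 + (-750775/286368)·1 + 16935/5966·1 = 1 ✓
b·c: 156653/3150048·11/7 + (-750775/286368)·1/5 + 16935/5966·1/3 = 1/2 ✓
b·c²: 156653/3150048·121/49 + (-750775/286368)·1/25 + 16935/5966·1/9 = 1/3 ✓
b·Ac: (-750775/286368)·(-44/35) + 16935/5966·(-463/420) = 1/6 ✓
b·c³: 156653/3150048·1331/343 + (-750775/286368)·1/125 + 16935/5966·1/27 = 520819/1879290 ≠ 1/4 ⇒ order 3.
b·(c∘Ac): (-750775/286368)·(-44/175) + 16935/5966·(-463/1260) = -96193/250572 ≠ 1/8
b·Ac²: (-750775/286368)·(-484/245) + 16935/5966·(-37561/14700) = -1299119/626430 ≠ 1/12
b·A²c: 16935/5966·(-132/35) = -223542/20881 ≠ 1/24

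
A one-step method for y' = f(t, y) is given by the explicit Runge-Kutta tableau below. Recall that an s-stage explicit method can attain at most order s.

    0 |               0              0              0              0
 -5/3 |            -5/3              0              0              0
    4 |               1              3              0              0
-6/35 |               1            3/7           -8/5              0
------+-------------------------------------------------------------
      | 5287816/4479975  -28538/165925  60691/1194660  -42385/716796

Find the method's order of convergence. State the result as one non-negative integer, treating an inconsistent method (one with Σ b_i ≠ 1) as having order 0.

3

b = (5287816/4479975, -28538/165925, 60691/1194660, -42385/716796)
c = (0, -5/3, 4, -6/35)
Ac = (0, 0, -5, -249/35)
Σ b_i: 5287816/4479975·1 + (-28538/165925)·1 + 60691/1194660·1 + (-42385/716796)·1 = 1 ✓
b·c: (-28538/165925)·(-5/3) + 60691/1194660·4 + (-42385/716796)·(-6/35) = 1/2 ✓
b·c²: (-28538/165925)·25/9 + 60691/1194660·16 + (-42385/716796)·36/1225 = 1/3 ✓
b·Ac: 60691/1194660·(-5) + (-42385/716796)·(-249/35) = 1/6 ✓
b·c³: (-28538/165925)·(-125/27) + 60691/1194660·64 + (-42385/716796)·(-216/42875) = 126940972/31359825 ≠ 1/4 ⇒ order 3.
b·(c∘Ac): 60691/1194660·(-20) + (-42385/716796)·1494/1225 = -649987/597330 ≠ 1/8
b·Ac²: 60691/1194660·25/3 + (-42385/716796)·(-2563/105) = 2007079/1075194 ≠ 1/12
b·A²c: (-42385/716796)·8 = -84770/179199 ≠ 1/24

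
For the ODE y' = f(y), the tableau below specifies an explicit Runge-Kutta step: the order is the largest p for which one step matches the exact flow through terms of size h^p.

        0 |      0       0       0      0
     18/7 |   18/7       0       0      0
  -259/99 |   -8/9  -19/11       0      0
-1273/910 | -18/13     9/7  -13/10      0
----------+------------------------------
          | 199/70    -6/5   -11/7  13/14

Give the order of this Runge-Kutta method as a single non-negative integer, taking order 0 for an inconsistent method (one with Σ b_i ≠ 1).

b = (199/70, -6/5, -11/7, 13/14)
c = (0, 18/7, -259/99, -1273/910)
Ac = (0, 0, -342/77, 325363/48510)
Σ b_i: 199/70·1 + (-6/5)·1 + (-11/7)·1 + 13/14·1 = 1 ✓
b·c: (-6/5)·18/7 + (-11/7)·(-259/99) + 13/14·(-1273/910) = -2413/8820 ≠ 1/2 ⇒ order 1.

1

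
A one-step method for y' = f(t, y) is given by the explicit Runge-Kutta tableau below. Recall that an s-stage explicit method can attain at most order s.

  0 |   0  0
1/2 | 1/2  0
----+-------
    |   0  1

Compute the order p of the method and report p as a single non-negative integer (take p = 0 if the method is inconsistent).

b = (0, 1)
c = (0, 1/2)
Σ b_i: 1·1 = 1 ✓
b·c: 1·1/2 = 1/2 ✓; 2 stages ⇒ order 2.

2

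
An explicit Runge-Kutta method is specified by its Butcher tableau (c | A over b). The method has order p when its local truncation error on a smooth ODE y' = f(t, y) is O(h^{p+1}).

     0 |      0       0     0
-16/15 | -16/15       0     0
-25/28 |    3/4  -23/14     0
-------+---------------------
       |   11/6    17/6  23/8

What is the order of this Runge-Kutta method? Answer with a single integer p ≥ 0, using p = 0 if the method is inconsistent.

b = (11/6, 17/6, 23/8)
c = (0, -16/15, -25/28)
Ac = (0, 0, 184/105)
Σ b_i: 11/6·1 + 17/6·1 + 23/8·1 = 181/24 ≠ 1 ⇒ order 0.

0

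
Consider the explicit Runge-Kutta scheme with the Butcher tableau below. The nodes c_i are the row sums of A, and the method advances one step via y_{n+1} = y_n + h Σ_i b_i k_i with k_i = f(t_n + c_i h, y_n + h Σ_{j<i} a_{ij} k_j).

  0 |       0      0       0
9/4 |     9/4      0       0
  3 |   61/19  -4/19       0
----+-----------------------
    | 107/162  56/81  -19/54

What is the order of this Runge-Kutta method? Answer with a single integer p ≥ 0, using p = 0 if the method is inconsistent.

3

b = (107/162, 56/81, -19/54)
c = (0, 9/4, 3)
Ac = (0, 0, -9/19)
Σ b_i: 107/162·1 + 56/81·1 + (-19/54)·1 = 1 ✓
b·c: 56/81·9/4 + (-19/54)·3 = 1/2 ✓
b·c²: 56/81·81/16 + (-19/54)·9 = 1/3 ✓
b·Ac: (-19/54)·(-9/19) = 1/6 ✓; 3 stages ⇒ order 3.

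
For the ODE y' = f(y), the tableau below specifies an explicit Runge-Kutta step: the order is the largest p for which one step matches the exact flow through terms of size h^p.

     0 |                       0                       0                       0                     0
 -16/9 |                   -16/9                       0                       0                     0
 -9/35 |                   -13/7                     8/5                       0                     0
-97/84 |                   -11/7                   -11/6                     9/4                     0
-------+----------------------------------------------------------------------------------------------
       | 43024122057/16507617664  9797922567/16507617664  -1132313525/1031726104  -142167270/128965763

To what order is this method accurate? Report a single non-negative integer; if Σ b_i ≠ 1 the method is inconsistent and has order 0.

b = (43024122057/16507617664, 9797922567/16507617664, -1132313525/1031726104, -142167270/128965763)
c = (0, -16/9, -9/35, -97/84)
Ac = (0, 0, -128/45, 10133/3780)
Σ b_i: 43024122057/16507617664·1 + 9797922567/16507617664·1 + (-1132313525/1031726104)·1 + (-142167270/128965763)·1 = 1 ✓
b·c: 9797922567/16507617664·(-16/9) + (-1132313525/1031726104)·(-9/35) + (-142167270/128965763)·(-97/84) = 1/2 ✓
b·c²: 9797922567/16507617664·256/81 + (-1132313525/1031726104)·81/1225 + (-142167270/128965763)·9409/7056 = 1/3 ✓
b·Ac: (-1132313525/1031726104)·(-128/45) + (-142167270/128965763)·10133/3780 = 1/6 ✓
b·c³: 9797922567/16507617664·(-4096/729) + (-1132313525/1031726104)·(-729/42875) + (-142167270/128965763)·(-912673/592704) = -14730446203313/9099824237280 ≠ 1/4 ⇒ order 3.
b·(c∘Ac): (-1132313525/1031726104)·128/175 + (-142167270/128965763)·(-982901/317520) = 508880177591/194996233656 ≠ 1/8
b·Ac²: (-1132313525/1031726104)·2048/405 + (-142167270/128965763)·(-6722053/1190700) = 164176940237/243745292070 ≠ 1/12
b·A²c: (-142167270/128965763)·(-32/5) = 909870528/128965763 ≠ 1/24

3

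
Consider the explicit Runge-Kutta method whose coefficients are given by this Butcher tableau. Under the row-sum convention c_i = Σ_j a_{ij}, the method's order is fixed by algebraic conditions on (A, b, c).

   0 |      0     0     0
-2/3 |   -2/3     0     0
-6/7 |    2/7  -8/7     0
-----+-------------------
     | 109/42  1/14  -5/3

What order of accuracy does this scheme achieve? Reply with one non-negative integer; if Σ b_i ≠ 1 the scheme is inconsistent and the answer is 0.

1

b = (109/42, 1/14, -5/3)
c = (0, -2/3, -6/7)
Ac = (0, 0, 16/21)
Σ b_i: 109/42·1 + 1/14·1 + (-5/3)·1 = 1 ✓
b·c: 1/14·(-2/3) + (-5/3)·(-6/7) = 29/21 ≠ 1/2 ⇒ order 1.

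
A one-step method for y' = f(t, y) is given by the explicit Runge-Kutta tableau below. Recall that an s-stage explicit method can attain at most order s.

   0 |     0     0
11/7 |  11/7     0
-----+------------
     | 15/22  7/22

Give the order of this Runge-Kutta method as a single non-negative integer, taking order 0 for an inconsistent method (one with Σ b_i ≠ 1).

b = (15/22, 7/22)
c = (0, 11/7)
Σ b_i: 15/22·1 + 7/22·1 = 1 ✓
b·c: 7/22·11/7 = 1/2 ✓; 2 stages ⇒ order 2.

2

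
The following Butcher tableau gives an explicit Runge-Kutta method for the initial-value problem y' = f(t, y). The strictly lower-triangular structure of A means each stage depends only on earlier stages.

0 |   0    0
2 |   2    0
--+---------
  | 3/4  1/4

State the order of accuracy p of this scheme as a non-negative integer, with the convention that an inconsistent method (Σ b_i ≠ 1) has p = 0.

2

b = (3/4, 1/4)
c = (0, 2)
Σ b_i: 3/4·1 + 1/4·1 = 1 ✓
b·c: 1/4·2 = 1/2 ✓; 2 stages ⇒ order 2.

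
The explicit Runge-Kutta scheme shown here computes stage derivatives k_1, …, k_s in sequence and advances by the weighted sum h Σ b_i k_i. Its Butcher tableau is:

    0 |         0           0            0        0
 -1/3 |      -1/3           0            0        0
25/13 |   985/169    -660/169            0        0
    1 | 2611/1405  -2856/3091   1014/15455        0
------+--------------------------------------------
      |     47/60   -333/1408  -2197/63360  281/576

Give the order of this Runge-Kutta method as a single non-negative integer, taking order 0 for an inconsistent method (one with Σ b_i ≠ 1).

b = (47/60, -333/1408, -2197/63360, 281/576)
c = (0, -1/3, 25/13, 1)
Ac = (0, 0, 220/169, 122/281)
Σ b_i: 47/60·1 + (-333/1408)·1 + (-2197/63360)·1 + 281/576·1 = 1 ✓
b·c: (-333/1408)·(-1/3) + (-2197/63360)·25/13 + 281/576·1 = 1/2 ✓
b·c²: (-333/1408)·1/9 + (-2197/63360)·625/169 + 281/576·1 = 1/3 ✓
b·Ac: (-2197/63360)·220/169 + 281/576·122/281 = 1/6 ✓
b·c³: (-333/1408)·(-1/27) + (-2197/63360)·15625/2197 + 281/576·1 = 1/4 ✓
b·(c∘Ac): (-2197/63360)·5500/2197 + 281/576·122/281 = 1/8 ✓
b·Ac²: (-2197/63360)·(-220/507) + 281/576·118/843 = 1/12 ✓
b·A²c: 281/576·24/281 = 1/24 ✓; 4 stages ⇒ order 4.

4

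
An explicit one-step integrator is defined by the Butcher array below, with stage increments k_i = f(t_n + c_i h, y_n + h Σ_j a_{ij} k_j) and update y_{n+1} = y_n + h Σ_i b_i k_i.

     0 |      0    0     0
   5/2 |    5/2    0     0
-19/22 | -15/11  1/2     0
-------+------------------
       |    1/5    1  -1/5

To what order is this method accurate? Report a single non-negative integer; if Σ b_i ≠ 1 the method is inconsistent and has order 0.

1

b = (1/5, 1, -1/5)
c = (0, 5/2, -19/22)
Ac = (0, 0, 5/4)
Σ b_i: 1/5·1 + 1·1 + (-1/5)·1 = 1 ✓
b·c: 1·5/2 + (-1/5)·(-19/22) = 147/55 ≠ 1/2 ⇒ order 1.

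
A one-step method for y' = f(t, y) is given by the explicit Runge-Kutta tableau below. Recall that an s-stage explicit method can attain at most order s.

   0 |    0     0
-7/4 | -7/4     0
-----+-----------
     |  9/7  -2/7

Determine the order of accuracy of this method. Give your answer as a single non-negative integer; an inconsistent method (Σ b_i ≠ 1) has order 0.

2

b = (9/7, -2/7)
c = (0, -7/4)
Σ b_i: 9/7·1 + (-2/7)·1 = 1 ✓
b·c: (-2/7)·(-7/4) = 1/2 ✓; 2 stages ⇒ order 2.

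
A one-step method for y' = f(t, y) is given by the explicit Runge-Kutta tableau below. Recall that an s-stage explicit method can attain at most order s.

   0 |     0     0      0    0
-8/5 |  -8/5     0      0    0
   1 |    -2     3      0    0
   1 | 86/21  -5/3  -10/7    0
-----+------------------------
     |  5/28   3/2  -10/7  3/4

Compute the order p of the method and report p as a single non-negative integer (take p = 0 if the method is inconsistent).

b = (5/28, 3/2, -10/7, 3/4)
c = (0, -8/5, 1, 1)
Ac = (0, 0, -24/5, 26/21)
Σ b_i: 5/28·1 + 3/2·1 + (-10/7)·1 + 3/4·1 = 1 ✓
b·c: 3/2·(-8/5) + (-10/7)·1 + 3/4·1 = -431/140 ≠ 1/2 ⇒ order 1.

1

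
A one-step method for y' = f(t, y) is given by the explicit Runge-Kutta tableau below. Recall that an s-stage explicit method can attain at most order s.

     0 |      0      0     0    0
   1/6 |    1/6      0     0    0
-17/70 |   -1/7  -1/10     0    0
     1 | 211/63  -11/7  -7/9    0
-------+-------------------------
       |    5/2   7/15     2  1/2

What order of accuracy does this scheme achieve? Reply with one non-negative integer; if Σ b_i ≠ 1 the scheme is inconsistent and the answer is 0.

0

b = (5/2, 7/15, 2, 1/2)
c = (0, 1/6, -17/70, 1)
Ac = (0, 0, -1/60, -23/315)
Σ b_i: 5/2·1 + 7/15·1 + 2·1 + 1/2·1 = 82/15 ≠ 1 ⇒ order 0.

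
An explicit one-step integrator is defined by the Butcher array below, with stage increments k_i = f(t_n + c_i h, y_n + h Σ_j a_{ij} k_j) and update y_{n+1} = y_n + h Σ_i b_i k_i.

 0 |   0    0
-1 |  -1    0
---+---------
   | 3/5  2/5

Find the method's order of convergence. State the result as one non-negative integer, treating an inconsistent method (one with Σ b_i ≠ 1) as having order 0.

b = (3/5, 2/5)
c = (0, -1)
Σ b_i: 3/5·1 + 2/5·1 = 1 ✓
b·c: 2/5·(-1) = -2/5 ≠ 1/2 ⇒ order 1.

1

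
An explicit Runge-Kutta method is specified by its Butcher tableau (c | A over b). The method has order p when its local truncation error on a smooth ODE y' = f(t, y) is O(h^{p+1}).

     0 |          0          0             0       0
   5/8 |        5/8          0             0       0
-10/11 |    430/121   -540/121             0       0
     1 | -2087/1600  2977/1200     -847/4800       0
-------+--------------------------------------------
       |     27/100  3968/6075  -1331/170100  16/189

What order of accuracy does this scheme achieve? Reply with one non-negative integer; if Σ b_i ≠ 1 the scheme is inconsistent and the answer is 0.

4

b = (27/100, 3968/6075, -1331/170100, 16/189)
c = (0, 5/8, -10/11, 1)
Ac = (0, 0, -675/242, 219/128)
Σ b_i: 27/100·1 + 3968/6075·1 + (-1331/170100)·1 + 16/189·1 = 1 ✓
b·c: 3968/6075·5/8 + (-1331/170100)·(-10/11) + 16/189·1 = 1/2 ✓
b·c²: 3968/6075·25/64 + (-1331/170100)·100/121 + 16/189·1 = 1/3 ✓
b·Ac: (-1331/170100)·(-675/242) + 16/189·219/128 = 1/6 ✓
b·c³: 3968/6075·125/512 + (-1331/170100)·(-1000/1331) + 16/189·1 = 1/4 ✓
b·(c∘Ac): (-1331/170100)·3375/1331 + 16/189·219/128 = 1/8 ✓
b·Ac²: (-1331/170100)·(-3375/1936) + 16/189·843/1024 = 1/12 ✓
b·A²c: 16/189·63/128 = 1/24 ✓; 4 stages ⇒ order 4.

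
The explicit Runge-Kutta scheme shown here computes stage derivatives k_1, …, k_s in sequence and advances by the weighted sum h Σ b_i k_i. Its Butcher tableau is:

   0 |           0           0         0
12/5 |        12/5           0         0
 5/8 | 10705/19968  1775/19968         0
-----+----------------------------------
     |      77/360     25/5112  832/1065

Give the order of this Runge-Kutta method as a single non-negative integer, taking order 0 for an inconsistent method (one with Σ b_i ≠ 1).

b = (77/360, 25/5112, 832/1065)
c = (0, 12/5, 5/8)
Ac = (0, 0, 355/1664)
Σ b_i: 77/360·1 + 25/5112·1 + 832/1065·1 = 1 ✓
b·c: 25/5112·12/5 + 832/1065·5/8 = 1/2 ✓
b·c²: 25/5112·144/25 + 832/1065·25/64 = 1/3 ✓
b·Ac: 832/1065·355/1664 = 1/6 ✓; 3 stages ⇒ order 3.

3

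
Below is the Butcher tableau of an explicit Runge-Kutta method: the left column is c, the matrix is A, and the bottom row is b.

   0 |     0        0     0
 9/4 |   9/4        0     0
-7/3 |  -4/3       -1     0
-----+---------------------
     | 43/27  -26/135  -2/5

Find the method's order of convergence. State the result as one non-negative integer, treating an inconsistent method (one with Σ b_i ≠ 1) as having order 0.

2

b = (43/27, -26/135, -2/5)
c = (0, 9/4, -7/3)
Ac = (0, 0, -9/4)
Σ b_i: 43/27·1 + (-26/135)·1 + (-2/5)·1 = 1 ✓
b·c: (-26/135)·9/4 + (-2/5)·(-7/3) = 1/2 ✓
b·c²: (-26/135)·81/16 + (-2/5)·49/9 = -227/72 ≠ 1/3 ⇒ order 2.
b·Ac: (-2/5)·(-9/4) = 9/10 ≠ 1/6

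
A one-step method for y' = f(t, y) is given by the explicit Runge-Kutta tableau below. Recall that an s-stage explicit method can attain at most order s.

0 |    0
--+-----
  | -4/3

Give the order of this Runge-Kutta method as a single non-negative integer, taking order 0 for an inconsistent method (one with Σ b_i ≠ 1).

b = (-4/3)
c = (0)
Σ b_i: (-4/3)·1 = -4/3 ≠ 1 ⇒ order 0.

0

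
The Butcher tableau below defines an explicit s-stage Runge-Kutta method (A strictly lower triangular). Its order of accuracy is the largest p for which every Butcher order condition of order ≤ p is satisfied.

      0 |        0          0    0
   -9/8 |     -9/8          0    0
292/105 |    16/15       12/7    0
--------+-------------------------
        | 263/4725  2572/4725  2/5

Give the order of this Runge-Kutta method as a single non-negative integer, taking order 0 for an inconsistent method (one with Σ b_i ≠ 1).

b = (263/4725, 2572/4725, 2/5)
c = (0, -9/8, 292/105)
Ac = (0, 0, -27/14)
Σ b_i: 263/4725·1 + 2572/4725·1 + 2/5·1 = 1 ✓
b·c: 2572/4725·(-9/8) + 2/5·292/105 = 1/2 ✓
b·c²: 2572/4725·81/64 + 2/5·85264/11025 = 3336083/882000 ≠ 1/3 ⇒ order 2.
b·Ac: 2/5·(-27/14) = -27/35 ≠ 1/6

2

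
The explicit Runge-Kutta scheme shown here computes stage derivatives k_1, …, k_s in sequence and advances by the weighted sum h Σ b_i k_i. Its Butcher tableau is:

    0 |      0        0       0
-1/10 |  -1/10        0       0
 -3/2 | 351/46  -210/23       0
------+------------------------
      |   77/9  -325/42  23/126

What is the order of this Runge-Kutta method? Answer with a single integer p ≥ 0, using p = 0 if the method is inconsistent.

3

b = (77/9, -325/42, 23/126)
c = (0, -1/10, -3/2)
Ac = (0, 0, 21/23)
Σ b_i: 77/9·1 + (-325/42)·1 + 23/126·1 = 1 ✓
b·c: (-325/42)·(-1/10) + 23/126·(-3/2) = 1/2 ✓
b·c²: (-325/42)·1/100 + 23/126·9/4 = 1/3 ✓
b·Ac: 23/126·21/23 = 1/6 ✓; 3 stages ⇒ order 3.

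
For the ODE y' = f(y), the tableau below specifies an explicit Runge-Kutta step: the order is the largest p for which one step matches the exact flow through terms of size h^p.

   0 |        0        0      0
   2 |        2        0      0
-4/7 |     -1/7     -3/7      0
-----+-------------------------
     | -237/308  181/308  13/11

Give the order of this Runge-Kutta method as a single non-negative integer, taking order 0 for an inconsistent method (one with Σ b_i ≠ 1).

b = (-237/308, 181/308, 13/11)
c = (0, 2, -4/7)
Ac = (0, 0, -6/7)
Σ b_i: (-237/308)·1 + 181/308·1 + 13/11·1 = 1 ✓
b·c: 181/308·2 + 13/11·(-4/7) = 1/2 ✓
b·c²: 181/308·4 + 13/11·16/49 = 1475/539 ≠ 1/3 ⇒ order 2.
b·Ac: 13/11·(-6/7) = -78/77 ≠ 1/6

2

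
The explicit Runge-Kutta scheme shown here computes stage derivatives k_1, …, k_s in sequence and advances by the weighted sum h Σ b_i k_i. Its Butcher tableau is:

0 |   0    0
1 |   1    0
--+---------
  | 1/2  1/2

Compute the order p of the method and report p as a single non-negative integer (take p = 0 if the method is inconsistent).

b = (1/2, 1/2)
c = (0, 1)
Σ b_i: 1/2·1 + 1/2·1 = 1 ✓
b·c: 1/2·1 = 1/2 ✓; 2 stages ⇒ order 2.

2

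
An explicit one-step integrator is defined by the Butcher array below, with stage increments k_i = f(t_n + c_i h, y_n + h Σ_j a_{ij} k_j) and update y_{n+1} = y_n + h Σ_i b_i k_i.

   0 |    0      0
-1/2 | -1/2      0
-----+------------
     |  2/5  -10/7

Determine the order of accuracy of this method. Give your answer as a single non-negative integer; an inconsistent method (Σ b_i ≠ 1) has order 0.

0

b = (2/5, -10/7)
c = (0, -1/2)
Σ b_i: 2/5·1 + (-10/7)·1 = -36/35 ≠ 1 ⇒ order 0.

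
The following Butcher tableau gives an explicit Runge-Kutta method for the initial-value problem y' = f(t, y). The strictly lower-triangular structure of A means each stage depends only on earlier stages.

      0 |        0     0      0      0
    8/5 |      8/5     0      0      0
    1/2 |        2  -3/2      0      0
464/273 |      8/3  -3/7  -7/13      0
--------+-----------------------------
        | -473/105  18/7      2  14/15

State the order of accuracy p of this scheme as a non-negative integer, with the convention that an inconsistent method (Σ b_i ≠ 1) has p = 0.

b = (-473/105, 18/7, 2, 14/15)
c = (0, 8/5, 1/2, 464/273)
Ac = (0, 0, -12/5, -869/910)
Σ b_i: (-473/105)·1 + 18/7·1 + 2·1 + 14/15·1 = 1 ✓
b·c: 18/7·8/5 + 2·1/2 + 14/15·464/273 = 27439/4095 ≠ 1/2 ⇒ order 1.

1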